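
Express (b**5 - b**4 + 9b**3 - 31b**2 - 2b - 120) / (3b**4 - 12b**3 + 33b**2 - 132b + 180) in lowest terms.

(b**2 + b + 4)/(3b - 6)

By polynomial division,
  b**5 - b**4 + 9b**3 - 31b**2 - 2b - 120 = ((1/3)b + 1)(3b**4 - 12b**3 + 33b**2 - 132b + 180) + (10b**3 - 20b**2 + 70b - 300)
  3b**4 - 12b**3 + 33b**2 - 132b + 180 = ((3/10)b - 3/5)(10b**3 - 20b**2 + 70b - 300) + (0)
Last nonzero remainder: 10b**3 - 20b**2 + 70b - 300. Dividing through by 10 gives the monic gcd b**3 - 2b**2 + 7b - 30.
Cancel b**3 - 2b**2 + 7b - 30 from numerator and denominator to get the reduced form.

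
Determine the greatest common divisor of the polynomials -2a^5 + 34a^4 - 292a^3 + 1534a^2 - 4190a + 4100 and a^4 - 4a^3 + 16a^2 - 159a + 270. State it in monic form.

a^2 - 7a + 10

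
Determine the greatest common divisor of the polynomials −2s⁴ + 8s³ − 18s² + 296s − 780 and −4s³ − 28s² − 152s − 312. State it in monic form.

Apply the Euclidean algorithm:
  −2s⁴ + 8s³ − 18s² + 296s − 780 = ((1/2)s − 11/2)(−4s³ − 28s² − 152s − 312) + (−96s² − 384s − 2496)
  −4s³ − 28s² − 152s − 312 = ((1/24)s + 1/8)(−96s² − 384s − 2496) + (0)
Last nonzero remainder: −96s² − 384s − 2496. Dividing through by −96 gives the monic gcd s² + 4s + 26.

s² + 4s + 26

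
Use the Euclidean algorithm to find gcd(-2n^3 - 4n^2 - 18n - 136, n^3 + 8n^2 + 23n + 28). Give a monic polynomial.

n + 4

By polynomial division,
  -2n^3 - 4n^2 - 18n - 136 = (-2)(n^3 + 8n^2 + 23n + 28) + (12n^2 + 28n - 80)
  n^3 + 8n^2 + 23n + 28 = ((1/12)n + 17/36)(12n^2 + 28n - 80) + ((148/9)n + 592/9)
  12n^2 + 28n - 80 = ((27/37)n - 45/37)((148/9)n + 592/9) + (0)
Last nonzero remainder: (148/9)n + 592/9. Dividing through by 148/9 gives the monic gcd n + 4.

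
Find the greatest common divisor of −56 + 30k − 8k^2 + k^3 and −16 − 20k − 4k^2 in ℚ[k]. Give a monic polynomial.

Repeated division with remainder:
  k^3 − 8k^2 + 30k − 56 = (−(1/4)k + 13/4)(−4k^2 − 20k − 16) + (91k − 4)
  −4k^2 − 20k − 16 = (−(4/91)k − 1836/8281)(91k − 4) + (−139840/8281)
  91k − 4 = (−(753571/139840)k + 8281/34960)(−139840/8281) + (0)
The last nonzero remainder is the constant −139840/8281, so the polynomials are coprime and gcd = 1.

1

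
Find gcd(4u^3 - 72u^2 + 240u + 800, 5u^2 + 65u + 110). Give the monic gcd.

Euclidean algorithm in ℚ[u]:
  4u^3 - 72u^2 + 240u + 800 = ((4/5)u - 124/5)(5u^2 + 65u + 110) + (1764u + 3528)
  5u^2 + 65u + 110 = ((5/1764)u + 55/1764)(1764u + 3528) + (0)
Last nonzero remainder: 1764u + 3528. Dividing through by 1764 gives the monic gcd u + 2.

u + 2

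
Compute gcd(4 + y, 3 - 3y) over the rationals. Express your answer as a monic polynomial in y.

Apply the Euclidean algorithm:
  y + 4 = (-1/3)(-3y + 3) + (5)
  -3y + 3 = (-(3/5)y + 3/5)(5) + (0)
The last nonzero remainder is the constant 5, so the polynomials are coprime and gcd = 1.

1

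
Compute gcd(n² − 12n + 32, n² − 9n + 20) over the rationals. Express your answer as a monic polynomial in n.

Apply the Euclidean algorithm:
  n² − 12n + 32 = (n² − 9n + 20) + (−3n + 12)
  n² − 9n + 20 = (−(1/3)n + 5/3)(−3n + 12) + (0)
Last nonzero remainder: −3n + 12. Dividing through by −3 gives the monic gcd n − 4.

n − 4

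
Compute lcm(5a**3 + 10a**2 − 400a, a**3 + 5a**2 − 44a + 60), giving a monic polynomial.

Euclidean algorithm in ℚ[a]:
  5a**3 + 10a**2 − 400a = (5)(a**3 + 5a**2 − 44a + 60) + (−15a**2 − 180a − 300)
  a**3 + 5a**2 − 44a + 60 = (−(1/15)a + 7/15)(−15a**2 − 180a − 300) + (20a + 200)
  −15a**2 − 180a − 300 = (−(3/4)a − 3/2)(20a + 200) + (0)
Last nonzero remainder: 20a + 200. Dividing through by 20 gives the monic gcd a + 10.
Then lcm(f, g) = f·g / gcd(f, g); expanding and making the result monic gives the answer.

a**5 − 3a**4 − 84a**3 + 412a**2 − 480a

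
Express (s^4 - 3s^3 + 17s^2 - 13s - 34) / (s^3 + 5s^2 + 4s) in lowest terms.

(s^3 - 4s^2 + 21s - 34)/(s^2 + 4s)

Apply the Euclidean algorithm:
  s^4 - 3s^3 + 17s^2 - 13s - 34 = (s - 8)(s^3 + 5s^2 + 4s) + (53s^2 + 19s - 34)
  s^3 + 5s^2 + 4s = ((1/53)s + 246/2809)(53s^2 + 19s - 34) + ((8364/2809)s + 8364/2809)
  53s^2 + 19s - 34 = ((148877/8364)s - 2809/246)((8364/2809)s + 8364/2809) + (0)
Last nonzero remainder: (8364/2809)s + 8364/2809. Dividing through by 8364/2809 gives the monic gcd s + 1.
Cancel s + 1 from numerator and denominator to get the reduced form.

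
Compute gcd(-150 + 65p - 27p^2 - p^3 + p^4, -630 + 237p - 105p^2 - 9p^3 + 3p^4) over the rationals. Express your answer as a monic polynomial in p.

Repeated division with remainder:
  p^4 - p^3 - 27p^2 + 65p - 150 = (1/3)(3p^4 - 9p^3 - 105p^2 + 237p - 630) + (2p^3 + 8p^2 - 14p + 60)
  3p^4 - 9p^3 - 105p^2 + 237p - 630 = ((3/2)p - 21/2)(2p^3 + 8p^2 - 14p + 60) + (0)
Last nonzero remainder: 2p^3 + 8p^2 - 14p + 60. Dividing through by 2 gives the monic gcd p^3 + 4p^2 - 7p + 30.

30 - 7p + 4p^2 + p^3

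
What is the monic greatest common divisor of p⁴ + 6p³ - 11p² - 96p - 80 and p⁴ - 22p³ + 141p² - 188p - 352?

Repeated division with remainder:
  p⁴ + 6p³ - 11p² - 96p - 80 = (p⁴ - 22p³ + 141p² - 188p - 352) + (28p³ - 152p² + 92p + 272)
  p⁴ - 22p³ + 141p² - 188p - 352 = ((1/28)p - 29/49)(28p³ - 152p² + 92p + 272) + ((2340/49)p² - (7020/49)p - 9360/49)
  28p³ - 152p² + 92p + 272 = ((343/585)p - 833/585)((2340/49)p² - (7020/49)p - 9360/49) + (0)
Last nonzero remainder: (2340/49)p² - (7020/49)p - 9360/49. Dividing through by 2340/49 gives the monic gcd p² - 3p - 4.

p² - 3p - 4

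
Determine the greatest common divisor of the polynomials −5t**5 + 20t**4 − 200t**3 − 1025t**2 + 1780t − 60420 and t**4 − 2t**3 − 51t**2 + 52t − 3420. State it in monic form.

Euclidean algorithm in ℚ[t]:
  −5t**5 + 20t**4 − 200t**3 − 1025t**2 + 1780t − 60420 = (−5t + 10)(t**4 − 2t**3 − 51t**2 + 52t − 3420) + (−435t**3 − 255t**2 − 15840t − 26220)
  t**4 − 2t**3 − 51t**2 + 52t − 3420 = (−(1/435)t + 5/841)(−435t**3 − 255t**2 − 15840t − 26220) + (−(72240/841)t**2 + (72240/841)t − 2745120/841)
  −435t**3 − 255t**2 − 15840t − 26220 = ((24389/4816)t + 19343/2408)(−(72240/841)t**2 + (72240/841)t − 2745120/841) + (0)
Last nonzero remainder: −(72240/841)t**2 + (72240/841)t − 2745120/841. Dividing through by −72240/841 gives the monic gcd t**2 − t + 38.

t**2 − t + 38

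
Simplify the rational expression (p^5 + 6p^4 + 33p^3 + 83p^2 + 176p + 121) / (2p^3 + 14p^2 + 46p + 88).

(p^3 + 3p^2 + 13p + 11)/(2p + 8)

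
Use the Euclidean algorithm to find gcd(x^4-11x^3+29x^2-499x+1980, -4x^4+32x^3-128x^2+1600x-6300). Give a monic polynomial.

x^2+4x+45

Repeated division with remainder:
  x^4-11x^3+29x^2-499x+1980 = (-1/4)(-4x^4+32x^3-128x^2+1600x-6300) + (-3x^3-3x^2-99x+405)
  -4x^4+32x^3-128x^2+1600x-6300 = ((4/3)x-12)(-3x^3-3x^2-99x+405) + (-32x^2-128x-1440)
  -3x^3-3x^2-99x+405 = ((3/32)x-9/32)(-32x^2-128x-1440) + (0)
Last nonzero remainder: -32x^2-128x-1440. Dividing through by -32 gives the monic gcd x^2+4x+45.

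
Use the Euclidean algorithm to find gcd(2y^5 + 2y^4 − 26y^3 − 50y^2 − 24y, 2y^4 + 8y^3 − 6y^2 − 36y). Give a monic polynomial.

y^2 + 3y

Repeated division with remainder:
  2y^5 + 2y^4 − 26y^3 − 50y^2 − 24y = (y − 3)(2y^4 + 8y^3 − 6y^2 − 36y) + (4y^3 − 32y^2 − 132y)
  2y^4 + 8y^3 − 6y^2 − 36y = ((1/2)y + 6)(4y^3 − 32y^2 − 132y) + (252y^2 + 756y)
  4y^3 − 32y^2 − 132y = ((1/63)y − 11/63)(252y^2 + 756y) + (0)
Last nonzero remainder: 252y^2 + 756y. Dividing through by 252 gives the monic gcd y^2 + 3y.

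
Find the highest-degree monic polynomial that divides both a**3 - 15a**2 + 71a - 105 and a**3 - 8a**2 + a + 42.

Repeated division with remainder:
  a**3 - 15a**2 + 71a - 105 = (a**3 - 8a**2 + a + 42) + (-7a**2 + 70a - 147)
  a**3 - 8a**2 + a + 42 = (-(1/7)a - 2/7)(-7a**2 + 70a - 147) + (0)
Last nonzero remainder: -7a**2 + 70a - 147. Dividing through by -7 gives the monic gcd a**2 - 10a + 21.

a**2 - 10a + 21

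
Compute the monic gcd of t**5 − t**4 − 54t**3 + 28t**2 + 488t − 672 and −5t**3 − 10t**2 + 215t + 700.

Euclidean algorithm in ℚ[t]:
  t**5 − t**4 − 54t**3 + 28t**2 + 488t − 672 = (−(1/5)t**2 + (3/5)t + 1)(−5t**3 − 10t**2 + 215t + 700) + (49t**2 − 147t − 1372)
  −5t**3 − 10t**2 + 215t + 700 = (−(5/49)t − 25/49)(49t**2 − 147t − 1372) + (0)
Last nonzero remainder: 49t**2 − 147t − 1372. Dividing through by 49 gives the monic gcd t**2 − 3t − 28.

t**2 − 3t − 28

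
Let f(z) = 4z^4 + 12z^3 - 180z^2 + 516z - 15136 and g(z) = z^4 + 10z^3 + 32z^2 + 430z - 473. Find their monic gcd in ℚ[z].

z^3 + 11z^2 + 43z + 473

Repeated division with remainder:
  4z^4 + 12z^3 - 180z^2 + 516z - 15136 = (4)(z^4 + 10z^3 + 32z^2 + 430z - 473) + (-28z^3 - 308z^2 - 1204z - 13244)
  z^4 + 10z^3 + 32z^2 + 430z - 473 = (-(1/28)z + 1/28)(-28z^3 - 308z^2 - 1204z - 13244) + (0)
Last nonzero remainder: -28z^3 - 308z^2 - 1204z - 13244. Dividing through by -28 gives the monic gcd z^3 + 11z^2 + 43z + 473.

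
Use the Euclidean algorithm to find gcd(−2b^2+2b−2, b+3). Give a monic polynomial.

1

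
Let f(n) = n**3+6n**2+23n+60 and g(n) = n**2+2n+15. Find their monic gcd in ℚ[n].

n**2+2n+15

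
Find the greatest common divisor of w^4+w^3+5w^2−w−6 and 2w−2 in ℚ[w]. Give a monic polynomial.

w−1

Apply the Euclidean algorithm:
  w^4+w^3+5w^2−w−6 = ((1/2)w^3+w^2+(7/2)w+3)(2w−2) + (0)
Last nonzero remainder: 2w−2. Dividing through by 2 gives the monic gcd w−1.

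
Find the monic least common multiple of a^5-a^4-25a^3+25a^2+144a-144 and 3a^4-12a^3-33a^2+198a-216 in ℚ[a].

Apply the Euclidean algorithm:
  a^5-a^4-25a^3+25a^2+144a-144 = ((1/3)a+1)(3a^4-12a^3-33a^2+198a-216) + (-2a^3-8a^2+18a+72)
  3a^4-12a^3-33a^2+198a-216 = (-(3/2)a+12)(-2a^3-8a^2+18a+72) + (90a^2+90a-1080)
  -2a^3-8a^2+18a+72 = (-(1/45)a-1/15)(90a^2+90a-1080) + (0)
Last nonzero remainder: 90a^2+90a-1080. Dividing through by 90 gives the monic gcd a^2+a-12.
Then lcm(f, g) = f·g / gcd(f, g); expanding and making the result monic gives the answer.

a^7-6a^6-14a^5+144a^4-131a^3-714a^2+1584a-864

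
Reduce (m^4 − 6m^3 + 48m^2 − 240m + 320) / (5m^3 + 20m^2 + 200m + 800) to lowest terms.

(m^2 − 6m + 8)/(5m + 20)

Apply the Euclidean algorithm:
  m^4 − 6m^3 + 48m^2 − 240m + 320 = ((1/5)m − 2)(5m^3 + 20m^2 + 200m + 800) + (48m^2 + 1920)
  5m^3 + 20m^2 + 200m + 800 = ((5/48)m + 5/12)(48m^2 + 1920) + (0)
Last nonzero remainder: 48m^2 + 1920. Dividing through by 48 gives the monic gcd m^2 + 40.
Cancel m^2 + 40 from numerator and denominator to get the reduced form.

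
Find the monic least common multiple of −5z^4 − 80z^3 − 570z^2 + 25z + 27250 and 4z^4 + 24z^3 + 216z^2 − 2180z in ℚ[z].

z^5 + 16z^4 + 114z^3 − 5z^2 − 5450z

Repeated division with remainder:
  −5z^4 − 80z^3 − 570z^2 + 25z + 27250 = (−5/4)(4z^4 + 24z^3 + 216z^2 − 2180z) + (−50z^3 − 300z^2 − 2700z + 27250)
  4z^4 + 24z^3 + 216z^2 − 2180z = (−(2/25)z)(−50z^3 − 300z^2 − 2700z + 27250) + (0)
Last nonzero remainder: −50z^3 − 300z^2 − 2700z + 27250. Dividing through by −50 gives the monic gcd z^3 + 6z^2 + 54z − 545.
Then lcm(f, g) = f·g / gcd(f, g); expanding and making the result monic gives the answer.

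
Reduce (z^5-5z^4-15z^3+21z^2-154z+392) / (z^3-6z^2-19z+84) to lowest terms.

Euclidean algorithm in ℚ[z]:
  z^5-5z^4-15z^3+21z^2-154z+392 = (z^2+z+10)(z^3-6z^2-19z+84) + (16z^2-48z-448)
  z^3-6z^2-19z+84 = ((1/16)z-3/16)(16z^2-48z-448) + (0)
Last nonzero remainder: 16z^2-48z-448. Dividing through by 16 gives the monic gcd z^2-3z-28.
Cancel z^2-3z-28 from numerator and denominator to get the reduced form.

(z^3-2z^2+7z-14)/(z-3)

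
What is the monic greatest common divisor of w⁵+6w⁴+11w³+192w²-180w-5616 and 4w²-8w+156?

Repeated division with remainder:
  w⁵+6w⁴+11w³+192w²-180w-5616 = ((1/4)w³+2w²-3w-36)(4w²-8w+156) + (0)
Last nonzero remainder: 4w²-8w+156. Dividing through by 4 gives the monic gcd w²-2w+39.

w²-2w+39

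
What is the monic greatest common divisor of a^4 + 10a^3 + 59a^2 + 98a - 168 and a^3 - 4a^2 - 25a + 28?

a^2 + 3a - 4

Repeated division with remainder:
  a^4 + 10a^3 + 59a^2 + 98a - 168 = (a + 14)(a^3 - 4a^2 - 25a + 28) + (140a^2 + 420a - 560)
  a^3 - 4a^2 - 25a + 28 = ((1/140)a - 1/20)(140a^2 + 420a - 560) + (0)
Last nonzero remainder: 140a^2 + 420a - 560. Dividing through by 140 gives the monic gcd a^2 + 3a - 4.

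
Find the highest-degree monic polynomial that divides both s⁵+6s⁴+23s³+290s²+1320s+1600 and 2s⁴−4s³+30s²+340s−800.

By polynomial division,
  s⁵+6s⁴+23s³+290s²+1320s+1600 = ((1/2)s+4)(2s⁴−4s³+30s²+340s−800) + (24s³+360s+4800)
  2s⁴−4s³+30s²+340s−800 = ((1/12)s−1/6)(24s³+360s+4800) + (0)
Last nonzero remainder: 24s³+360s+4800. Dividing through by 24 gives the monic gcd s³+15s+200.

s³+15s+200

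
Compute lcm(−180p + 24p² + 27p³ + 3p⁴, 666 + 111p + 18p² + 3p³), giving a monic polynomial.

−2220p + 296p² + 273p³ + 45p⁴ + 9p⁵ + p⁶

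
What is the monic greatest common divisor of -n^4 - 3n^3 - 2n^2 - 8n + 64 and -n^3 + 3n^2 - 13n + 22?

Repeated division with remainder:
  -n^4 - 3n^3 - 2n^2 - 8n + 64 = (n + 6)(-n^3 + 3n^2 - 13n + 22) + (-7n^2 + 48n - 68)
  -n^3 + 3n^2 - 13n + 22 = ((1/7)n + 27/49)(-7n^2 + 48n - 68) + (-(1457/49)n + 2914/49)
  -7n^2 + 48n - 68 = ((343/1457)n - 1666/1457)(-(1457/49)n + 2914/49) + (0)
Last nonzero remainder: -(1457/49)n + 2914/49. Dividing through by -1457/49 gives the monic gcd n - 2.

n - 2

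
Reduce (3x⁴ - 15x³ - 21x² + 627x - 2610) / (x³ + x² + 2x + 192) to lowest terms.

Repeated division with remainder:
  3x⁴ - 15x³ - 21x² + 627x - 2610 = (3x - 18)(x³ + x² + 2x + 192) + (-9x² + 87x + 846)
  x³ + x² + 2x + 192 = (-(1/9)x - 32/27)(-9x² + 87x + 846) + ((1792/9)x + 3584/3)
  -9x² + 87x + 846 = (-(81/1792)x + 1269/1792)((1792/9)x + 3584/3) + (0)
Last nonzero remainder: (1792/9)x + 3584/3. Dividing through by 1792/9 gives the monic gcd x + 6.
Cancel x + 6 from numerator and denominator to get the reduced form.

(3x³ - 33x² + 177x - 435)/(x² - 5x + 32)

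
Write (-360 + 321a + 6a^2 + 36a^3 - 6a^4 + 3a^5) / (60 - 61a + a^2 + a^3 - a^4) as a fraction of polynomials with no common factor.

(-24 - 9a - 3a^2)/(4 + a)

Apply the Euclidean algorithm:
  3a^5 - 6a^4 + 36a^3 + 6a^2 + 321a - 360 = (-3a + 3)(-a^4 + a^3 + a^2 - 61a + 60) + (36a^3 - 180a^2 + 684a - 540)
  -a^4 + a^3 + a^2 - 61a + 60 = (-(1/36)a - 1/9)(36a^3 - 180a^2 + 684a - 540) + (0)
Last nonzero remainder: 36a^3 - 180a^2 + 684a - 540. Dividing through by 36 gives the monic gcd a^3 - 5a^2 + 19a - 15.
Cancel a^3 - 5a^2 + 19a - 15 from numerator and denominator to get the reduced form.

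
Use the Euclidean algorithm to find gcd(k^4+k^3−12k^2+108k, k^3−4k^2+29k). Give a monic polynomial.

k

By polynomial division,
  k^4+k^3−12k^2+108k = (k+5)(k^3−4k^2+29k) + (−21k^2−37k)
  k^3−4k^2+29k = (−(1/21)k+121/441)(−21k^2−37k) + ((17266/441)k)
  −21k^2−37k = (−(9261/17266)k−16317/17266)((17266/441)k) + (0)
Last nonzero remainder: (17266/441)k. Dividing through by 17266/441 gives the monic gcd k.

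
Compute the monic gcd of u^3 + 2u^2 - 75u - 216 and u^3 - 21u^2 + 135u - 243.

Repeated division with remainder:
  u^3 + 2u^2 - 75u - 216 = (u^3 - 21u^2 + 135u - 243) + (23u^2 - 210u + 27)
  u^3 - 21u^2 + 135u - 243 = ((1/23)u - 273/529)(23u^2 - 210u + 27) + ((13464/529)u - 121176/529)
  23u^2 - 210u + 27 = ((12167/13464)u - 529/4488)((13464/529)u - 121176/529) + (0)
Last nonzero remainder: (13464/529)u - 121176/529. Dividing through by 13464/529 gives the monic gcd u - 9.

u - 9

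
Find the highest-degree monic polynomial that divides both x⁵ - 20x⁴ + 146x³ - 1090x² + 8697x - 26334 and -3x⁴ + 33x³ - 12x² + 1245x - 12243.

Euclidean algorithm in ℚ[x]:
  x⁵ - 20x⁴ + 146x³ - 1090x² + 8697x - 26334 = (-(1/3)x + 3)(-3x⁴ + 33x³ - 12x² + 1245x - 12243) + (43x³ - 639x² + 881x + 10395)
  -3x⁴ + 33x³ - 12x² + 1245x - 12243 = (-(3/43)x - 498/1849)(43x³ - 639x² + 881x + 10395) + (-(226761/1849)x² + (4081698/1849)x - 17460597/1849)
  43x³ - 639x² + 881x + 10395 = (-(79507/226761)x - 83205/75587)(-(226761/1849)x² + (4081698/1849)x - 17460597/1849) + (0)
Last nonzero remainder: -(226761/1849)x² + (4081698/1849)x - 17460597/1849. Dividing through by -226761/1849 gives the monic gcd x² - 18x + 77.

x² - 18x + 77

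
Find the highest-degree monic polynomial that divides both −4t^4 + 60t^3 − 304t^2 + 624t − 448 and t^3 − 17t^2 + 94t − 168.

Euclidean algorithm in ℚ[t]:
  −4t^4 + 60t^3 − 304t^2 + 624t − 448 = (−4t − 8)(t^3 − 17t^2 + 94t − 168) + (−64t^2 + 704t − 1792)
  t^3 − 17t^2 + 94t − 168 = (−(1/64)t + 3/32)(−64t^2 + 704t − 1792) + (0)
Last nonzero remainder: −64t^2 + 704t − 1792. Dividing through by −64 gives the monic gcd t^2 − 11t + 28.

t^2 − 11t + 28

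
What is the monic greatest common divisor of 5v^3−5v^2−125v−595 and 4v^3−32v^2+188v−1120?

v−7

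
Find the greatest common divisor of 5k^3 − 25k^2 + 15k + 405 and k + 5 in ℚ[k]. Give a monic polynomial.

Apply the Euclidean algorithm:
  5k^3 − 25k^2 + 15k + 405 = (5k^2 − 50k + 265)(k + 5) + (−920)
  k + 5 = (−(1/920)k − 1/184)(−920) + (0)
The last nonzero remainder is the constant −920, so the polynomials are coprime and gcd = 1.

1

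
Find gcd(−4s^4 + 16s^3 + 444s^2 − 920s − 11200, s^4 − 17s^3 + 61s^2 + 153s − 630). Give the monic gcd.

Repeated division with remainder:
  −4s^4 + 16s^3 + 444s^2 − 920s − 11200 = (−4)(s^4 − 17s^3 + 61s^2 + 153s − 630) + (−52s^3 + 688s^2 − 308s − 13720)
  s^4 − 17s^3 + 61s^2 + 153s − 630 = (−(1/52)s + 49/676)(−52s^3 + 688s^2 − 308s − 13720) + ((880/169)s^2 − (14960/169)s + 61600/169)
  −52s^3 + 688s^2 − 308s − 13720 = (−(2197/220)s − 8281/220)((880/169)s^2 − (14960/169)s + 61600/169) + (0)
Last nonzero remainder: (880/169)s^2 − (14960/169)s + 61600/169. Dividing through by 880/169 gives the monic gcd s^2 − 17s + 70.

s^2 − 17s + 70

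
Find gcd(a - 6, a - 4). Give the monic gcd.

By polynomial division,
  a - 6 = (a - 4) + (-2)
  a - 4 = (-(1/2)a + 2)(-2) + (0)
The last nonzero remainder is the constant -2, so the polynomials are coprime and gcd = 1.

1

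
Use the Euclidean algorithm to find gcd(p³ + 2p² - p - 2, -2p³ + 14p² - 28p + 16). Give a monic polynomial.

p - 1

Euclidean algorithm in ℚ[p]:
  p³ + 2p² - p - 2 = (-1/2)(-2p³ + 14p² - 28p + 16) + (9p² - 15p + 6)
  -2p³ + 14p² - 28p + 16 = (-(2/9)p + 32/27)(9p² - 15p + 6) + (-(80/9)p + 80/9)
  9p² - 15p + 6 = (-(81/80)p + 27/40)(-(80/9)p + 80/9) + (0)
Last nonzero remainder: -(80/9)p + 80/9. Dividing through by -80/9 gives the monic gcd p - 1.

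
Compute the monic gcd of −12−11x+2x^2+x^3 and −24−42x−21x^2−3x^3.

Euclidean algorithm in ℚ[x]:
  x^3+2x^2−11x−12 = (−1/3)(−3x^3−21x^2−42x−24) + (−5x^2−25x−20)
  −3x^3−21x^2−42x−24 = ((3/5)x+6/5)(−5x^2−25x−20) + (0)
Last nonzero remainder: −5x^2−25x−20. Dividing through by −5 gives the monic gcd x^2+5x+4.

4+5x+x^2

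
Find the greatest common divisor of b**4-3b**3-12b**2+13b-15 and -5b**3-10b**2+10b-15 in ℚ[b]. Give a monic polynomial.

b**3+2b**2-2b+3

By polynomial division,
  b**4-3b**3-12b**2+13b-15 = (-(1/5)b+1)(-5b**3-10b**2+10b-15) + (0)
Last nonzero remainder: -5b**3-10b**2+10b-15. Dividing through by -5 gives the monic gcd b**3+2b**2-2b+3.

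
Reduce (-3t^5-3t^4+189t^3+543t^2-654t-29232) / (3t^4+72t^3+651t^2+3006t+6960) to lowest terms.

By polynomial division,
  -3t^5-3t^4+189t^3+543t^2-654t-29232 = (-t+23)(3t^4+72t^3+651t^2+3006t+6960) + (-816t^3-11424t^2-62832t-189312)
  3t^4+72t^3+651t^2+3006t+6960 = (-(1/272)t-5/136)(-816t^3-11424t^2-62832t-189312) + (0)
Last nonzero remainder: -816t^3-11424t^2-62832t-189312. Dividing through by -816 gives the monic gcd t^3+14t^2+77t+232.
Cancel t^3+14t^2+77t+232 from numerator and denominator to get the reduced form.

(-t^2+13t-42)/(t+10)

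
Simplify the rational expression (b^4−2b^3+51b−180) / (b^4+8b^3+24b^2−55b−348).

Apply the Euclidean algorithm:
  b^4−2b^3+51b−180 = (b^4+8b^3+24b^2−55b−348) + (−10b^3−24b^2+106b+168)
  b^4+8b^3+24b^2−55b−348 = (−(1/10)b−14/25)(−10b^3−24b^2+106b+168) + ((529/25)b^2+(529/25)b−6348/25)
  −10b^3−24b^2+106b+168 = (−(250/529)b−350/529)((529/25)b^2+(529/25)b−6348/25) + (0)
Last nonzero remainder: (529/25)b^2+(529/25)b−6348/25. Dividing through by 529/25 gives the monic gcd b^2+b−12.
Cancel b^2+b−12 from numerator and denominator to get the reduced form.

(b^2−3b+15)/(b^2+7b+29)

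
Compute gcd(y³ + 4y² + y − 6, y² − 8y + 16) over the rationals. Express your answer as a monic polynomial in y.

Apply the Euclidean algorithm:
  y³ + 4y² + y − 6 = (y + 12)(y² − 8y + 16) + (81y − 198)
  y² − 8y + 16 = ((1/81)y − 50/729)(81y − 198) + (196/81)
  81y − 198 = ((6561/196)y − 8019/98)(196/81) + (0)
The last nonzero remainder is the constant 196/81, so the polynomials are coprime and gcd = 1.

1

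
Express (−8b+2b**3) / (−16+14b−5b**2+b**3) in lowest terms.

(4b+2b**2)/(8−3b+b**2)

Euclidean algorithm in ℚ[b]:
  2b**3−8b = (2)(b**3−5b**2+14b−16) + (10b**2−36b+32)
  b**3−5b**2+14b−16 = ((1/10)b−7/50)(10b**2−36b+32) + ((144/25)b−288/25)
  10b**2−36b+32 = ((125/72)b−25/9)((144/25)b−288/25) + (0)
Last nonzero remainder: (144/25)b−288/25. Dividing through by 144/25 gives the monic gcd b−2.
Cancel b−2 from numerator and denominator to get the reduced form.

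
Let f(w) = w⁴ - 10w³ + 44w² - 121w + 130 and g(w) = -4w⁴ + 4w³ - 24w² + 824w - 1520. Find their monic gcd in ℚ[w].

By polynomial division,
  w⁴ - 10w³ + 44w² - 121w + 130 = (-1/4)(-4w⁴ + 4w³ - 24w² + 824w - 1520) + (-9w³ + 38w² + 85w - 250)
  -4w⁴ + 4w³ - 24w² + 824w - 1520 = ((4/9)w + 116/81)(-9w³ + 38w² + 85w - 250) + (-(9412/81)w² + (65884/81)w - 94120/81)
  -9w³ + 38w² + 85w - 250 = ((729/9412)w + 2025/9412)(-(9412/81)w² + (65884/81)w - 94120/81) + (0)
Last nonzero remainder: -(9412/81)w² + (65884/81)w - 94120/81. Dividing through by -9412/81 gives the monic gcd w² - 7w + 10.

w² - 7w + 10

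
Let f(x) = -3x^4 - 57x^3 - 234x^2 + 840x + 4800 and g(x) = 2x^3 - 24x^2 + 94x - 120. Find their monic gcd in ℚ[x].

x - 4

Euclidean algorithm in ℚ[x]:
  -3x^4 - 57x^3 - 234x^2 + 840x + 4800 = (-(3/2)x - 93/2)(2x^3 - 24x^2 + 94x - 120) + (-1209x^2 + 5031x - 780)
  2x^3 - 24x^2 + 94x - 120 = (-(2/1209)x + 162/12493)(-1209x^2 + 5031x - 780) + ((26400/961)x - 105600/961)
  -1209x^2 + 5031x - 780 = (-(387283/8800)x + 12493/1760)((26400/961)x - 105600/961) + (0)
Last nonzero remainder: (26400/961)x - 105600/961. Dividing through by 26400/961 gives the monic gcd x - 4.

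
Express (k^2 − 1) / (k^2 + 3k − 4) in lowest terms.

(k + 1)/(k + 4)

Euclidean algorithm in ℚ[k]:
  k^2 − 1 = (k^2 + 3k − 4) + (−3k + 3)
  k^2 + 3k − 4 = (−(1/3)k − 4/3)(−3k + 3) + (0)
Last nonzero remainder: −3k + 3. Dividing through by −3 gives the monic gcd k − 1.
Cancel k − 1 from numerator and denominator to get the reduced form.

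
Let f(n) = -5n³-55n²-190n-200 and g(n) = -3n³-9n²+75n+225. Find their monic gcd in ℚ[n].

n+5

Euclidean algorithm in ℚ[n]:
  -5n³-55n²-190n-200 = (5/3)(-3n³-9n²+75n+225) + (-40n²-315n-575)
  -3n³-9n²+75n+225 = ((3/40)n-117/320)(-40n²-315n-575) + ((189/64)n+945/64)
  -40n²-315n-575 = (-(2560/189)n-7360/189)((189/64)n+945/64) + (0)
Last nonzero remainder: (189/64)n+945/64. Dividing through by 189/64 gives the monic gcd n+5.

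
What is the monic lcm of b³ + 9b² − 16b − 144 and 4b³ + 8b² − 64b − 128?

b⁴ + 11b³ + 2b² − 176b − 288

Apply the Euclidean algorithm:
  b³ + 9b² − 16b − 144 = (1/4)(4b³ + 8b² − 64b − 128) + (7b² − 112)
  4b³ + 8b² − 64b − 128 = ((4/7)b + 8/7)(7b² − 112) + (0)
Last nonzero remainder: 7b² − 112. Dividing through by 7 gives the monic gcd b² − 16.
Then lcm(f, g) = f·g / gcd(f, g); expanding and making the result monic gives the answer.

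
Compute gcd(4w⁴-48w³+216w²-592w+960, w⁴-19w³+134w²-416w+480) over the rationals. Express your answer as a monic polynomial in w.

Euclidean algorithm in ℚ[w]:
  4w⁴-48w³+216w²-592w+960 = (4)(w⁴-19w³+134w²-416w+480) + (28w³-320w²+1072w-960)
  w⁴-19w³+134w²-416w+480 = ((1/28)w-53/196)(28w³-320w²+1072w-960) + ((450/49)w²-(4500/49)w+10800/49)
  28w³-320w²+1072w-960 = ((686/225)w-196/45)((450/49)w²-(4500/49)w+10800/49) + (0)
Last nonzero remainder: (450/49)w²-(4500/49)w+10800/49. Dividing through by 450/49 gives the monic gcd w²-10w+24.

w²-10w+24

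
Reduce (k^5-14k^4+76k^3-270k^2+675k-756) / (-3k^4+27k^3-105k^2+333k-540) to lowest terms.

Repeated division with remainder:
  k^5-14k^4+76k^3-270k^2+675k-756 = (-(1/3)k+5/3)(-3k^4+27k^3-105k^2+333k-540) + (-4k^3+16k^2-60k+144)
  -3k^4+27k^3-105k^2+333k-540 = ((3/4)k-15/4)(-4k^3+16k^2-60k+144) + (0)
Last nonzero remainder: -4k^3+16k^2-60k+144. Dividing through by -4 gives the monic gcd k^3-4k^2+15k-36.
Cancel k^3-4k^2+15k-36 from numerator and denominator to get the reduced form.

(-k^2+10k-21)/(3k-15)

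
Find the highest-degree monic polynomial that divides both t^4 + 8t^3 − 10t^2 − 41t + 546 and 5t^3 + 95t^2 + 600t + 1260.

t^2 + 13t + 42

Apply the Euclidean algorithm:
  t^4 + 8t^3 − 10t^2 − 41t + 546 = ((1/5)t − 11/5)(5t^3 + 95t^2 + 600t + 1260) + (79t^2 + 1027t + 3318)
  5t^3 + 95t^2 + 600t + 1260 = ((5/79)t + 30/79)(79t^2 + 1027t + 3318) + (0)
Last nonzero remainder: 79t^2 + 1027t + 3318. Dividing through by 79 gives the monic gcd t^2 + 13t + 42.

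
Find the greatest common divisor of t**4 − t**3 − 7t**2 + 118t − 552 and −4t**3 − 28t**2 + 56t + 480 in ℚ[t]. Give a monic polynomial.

Apply the Euclidean algorithm:
  t**4 − t**3 − 7t**2 + 118t − 552 = (−(1/4)t + 2)(−4t**3 − 28t**2 + 56t + 480) + (63t**2 + 126t − 1512)
  −4t**3 − 28t**2 + 56t + 480 = (−(4/63)t − 20/63)(63t**2 + 126t − 1512) + (0)
Last nonzero remainder: 63t**2 + 126t − 1512. Dividing through by 63 gives the monic gcd t**2 + 2t − 24.

t**2 + 2t − 24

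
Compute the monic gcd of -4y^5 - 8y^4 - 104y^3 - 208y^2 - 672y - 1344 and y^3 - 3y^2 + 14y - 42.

y^2 + 14

Euclidean algorithm in ℚ[y]:
  -4y^5 - 8y^4 - 104y^3 - 208y^2 - 672y - 1344 = (-4y^2 - 20y - 108)(y^3 - 3y^2 + 14y - 42) + (-420y^2 - 5880)
  y^3 - 3y^2 + 14y - 42 = (-(1/420)y + 1/140)(-420y^2 - 5880) + (0)
Last nonzero remainder: -420y^2 - 5880. Dividing through by -420 gives the monic gcd y^2 + 14.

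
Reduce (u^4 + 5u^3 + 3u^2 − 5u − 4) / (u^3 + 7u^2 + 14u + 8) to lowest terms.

(u^2 − 1)/(u + 2)

By polynomial division,
  u^4 + 5u^3 + 3u^2 − 5u − 4 = (u − 2)(u^3 + 7u^2 + 14u + 8) + (3u^2 + 15u + 12)
  u^3 + 7u^2 + 14u + 8 = ((1/3)u + 2/3)(3u^2 + 15u + 12) + (0)
Last nonzero remainder: 3u^2 + 15u + 12. Dividing through by 3 gives the monic gcd u^2 + 5u + 4.
Cancel u^2 + 5u + 4 from numerator and denominator to get the reduced form.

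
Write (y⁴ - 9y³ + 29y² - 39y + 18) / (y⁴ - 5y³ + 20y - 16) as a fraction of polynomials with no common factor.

By polynomial division,
  y⁴ - 9y³ + 29y² - 39y + 18 = (y⁴ - 5y³ + 20y - 16) + (-4y³ + 29y² - 59y + 34)
  y⁴ - 5y³ + 20y - 16 = (-(1/4)y - 9/16)(-4y³ + 29y² - 59y + 34) + ((25/16)y² - (75/16)y + 25/8)
  -4y³ + 29y² - 59y + 34 = (-(64/25)y + 272/25)((25/16)y² - (75/16)y + 25/8) + (0)
Last nonzero remainder: (25/16)y² - (75/16)y + 25/8. Dividing through by 25/16 gives the monic gcd y² - 3y + 2.
Cancel y² - 3y + 2 from numerator and denominator to get the reduced form.

(y² - 6y + 9)/(y² - 2y - 8)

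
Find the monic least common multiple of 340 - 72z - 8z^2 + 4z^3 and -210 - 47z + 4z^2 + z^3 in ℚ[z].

By polynomial division,
  4z^3 - 8z^2 - 72z + 340 = (4)(z^3 + 4z^2 - 47z - 210) + (-24z^2 + 116z + 1180)
  z^3 + 4z^2 - 47z - 210 = (-(1/24)z - 53/144)(-24z^2 + 116z + 1180) + ((1615/36)z + 8075/36)
  -24z^2 + 116z + 1180 = (-(864/1615)z + 8496/1615)((1615/36)z + 8075/36) + (0)
Last nonzero remainder: (1615/36)z + 8075/36. Dividing through by 1615/36 gives the monic gcd z + 5.
Then lcm(f, g) = f·g / gcd(f, g); expanding and making the result monic gives the answer.

-3570 + 671z + 187z^2 - 58z^3 - 3z^4 + z^5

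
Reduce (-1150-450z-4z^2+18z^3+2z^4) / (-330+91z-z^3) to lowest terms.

By polynomial division,
  2z^4+18z^3-4z^2-450z-1150 = (-2z-18)(-z^3+91z-330) + (178z^2+528z-7090)
  -z^3+91z-330 = (-(1/178)z+132/7921)(178z^2+528z-7090) + ((335610/7921)z-1678050/7921)
  178z^2+528z-7090 = ((704969/167805)z+5615989/167805)((335610/7921)z-1678050/7921) + (0)
Last nonzero remainder: (335610/7921)z-1678050/7921. Dividing through by 335610/7921 gives the monic gcd z-5.
Cancel z-5 from numerator and denominator to get the reduced form.

(-230-136z-28z^2-2z^3)/(-66+5z+z^2)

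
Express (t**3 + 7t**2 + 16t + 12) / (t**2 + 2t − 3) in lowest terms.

Apply the Euclidean algorithm:
  t**3 + 7t**2 + 16t + 12 = (t + 5)(t**2 + 2t − 3) + (9t + 27)
  t**2 + 2t − 3 = ((1/9)t − 1/9)(9t + 27) + (0)
Last nonzero remainder: 9t + 27. Dividing through by 9 gives the monic gcd t + 3.
Cancel t + 3 from numerator and denominator to get the reduced form.

(t**2 + 4t + 4)/(t − 1)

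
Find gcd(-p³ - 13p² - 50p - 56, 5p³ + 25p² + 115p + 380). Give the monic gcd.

p + 4

By polynomial division,
  -p³ - 13p² - 50p - 56 = (-1/5)(5p³ + 25p² + 115p + 380) + (-8p² - 27p + 20)
  5p³ + 25p² + 115p + 380 = (-(5/8)p - 65/64)(-8p² - 27p + 20) + ((6405/64)p + 6405/16)
  -8p² - 27p + 20 = (-(512/6405)p + 64/1281)((6405/64)p + 6405/16) + (0)
Last nonzero remainder: (6405/64)p + 6405/16. Dividing through by 6405/64 gives the monic gcd p + 4.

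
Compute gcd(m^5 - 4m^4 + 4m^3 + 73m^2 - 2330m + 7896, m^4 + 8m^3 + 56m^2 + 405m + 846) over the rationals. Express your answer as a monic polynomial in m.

m^2 - m + 47

Euclidean algorithm in ℚ[m]:
  m^5 - 4m^4 + 4m^3 + 73m^2 - 2330m + 7896 = (m - 12)(m^4 + 8m^3 + 56m^2 + 405m + 846) + (44m^3 + 340m^2 + 1684m + 18048)
  m^4 + 8m^3 + 56m^2 + 405m + 846 = ((1/44)m + 3/484)(44m^3 + 340m^2 + 1684m + 18048) + ((1890/121)m^2 - (1890/121)m + 88830/121)
  44m^3 + 340m^2 + 1684m + 18048 = ((2662/945)m + 7744/315)((1890/121)m^2 - (1890/121)m + 88830/121) + (0)
Last nonzero remainder: (1890/121)m^2 - (1890/121)m + 88830/121. Dividing through by 1890/121 gives the monic gcd m^2 - m + 47.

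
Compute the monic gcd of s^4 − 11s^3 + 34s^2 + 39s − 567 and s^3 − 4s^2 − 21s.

By polynomial division,
  s^4 − 11s^3 + 34s^2 + 39s − 567 = (s − 7)(s^3 − 4s^2 − 21s) + (27s^2 − 108s − 567)
  s^3 − 4s^2 − 21s = ((1/27)s)(27s^2 − 108s − 567) + (0)
Last nonzero remainder: 27s^2 − 108s − 567. Dividing through by 27 gives the monic gcd s^2 − 4s − 21.

s^2 − 4s − 21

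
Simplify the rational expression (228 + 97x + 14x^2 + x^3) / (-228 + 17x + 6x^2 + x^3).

Apply the Euclidean algorithm:
  x^3 + 14x^2 + 97x + 228 = (x^3 + 6x^2 + 17x - 228) + (8x^2 + 80x + 456)
  x^3 + 6x^2 + 17x - 228 = ((1/8)x - 1/2)(8x^2 + 80x + 456) + (0)
Last nonzero remainder: 8x^2 + 80x + 456. Dividing through by 8 gives the monic gcd x^2 + 10x + 57.
Cancel x^2 + 10x + 57 from numerator and denominator to get the reduced form.

(4 + x)/(-4 + x)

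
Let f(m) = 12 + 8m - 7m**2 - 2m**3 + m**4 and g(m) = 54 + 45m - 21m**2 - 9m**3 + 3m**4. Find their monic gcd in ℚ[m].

By polynomial division,
  m**4 - 2m**3 - 7m**2 + 8m + 12 = (1/3)(3m**4 - 9m**3 - 21m**2 + 45m + 54) + (m**3 - 7m - 6)
  3m**4 - 9m**3 - 21m**2 + 45m + 54 = (3m - 9)(m**3 - 7m - 6) + (0)
The last nonzero remainder m**3 - 7m - 6 is already monic.

-6 - 7m + m**3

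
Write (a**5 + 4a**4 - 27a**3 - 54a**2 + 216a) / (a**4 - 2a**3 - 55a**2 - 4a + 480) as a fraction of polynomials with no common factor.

Euclidean algorithm in ℚ[a]:
  a**5 + 4a**4 - 27a**3 - 54a**2 + 216a = (a + 6)(a**4 - 2a**3 - 55a**2 - 4a + 480) + (40a**3 + 280a**2 - 240a - 2880)
  a**4 - 2a**3 - 55a**2 - 4a + 480 = ((1/40)a - 9/40)(40a**3 + 280a**2 - 240a - 2880) + (14a**2 + 14a - 168)
  40a**3 + 280a**2 - 240a - 2880 = ((20/7)a + 120/7)(14a**2 + 14a - 168) + (0)
Last nonzero remainder: 14a**2 + 14a - 168. Dividing through by 14 gives the monic gcd a**2 + a - 12.
Cancel a**2 + a - 12 from numerator and denominator to get the reduced form.

(a**3 + 3a**2 - 18a)/(a**2 - 3a - 40)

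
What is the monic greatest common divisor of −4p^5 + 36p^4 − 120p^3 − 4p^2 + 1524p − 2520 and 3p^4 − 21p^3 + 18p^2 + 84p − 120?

p^2 − 7p + 10

Euclidean algorithm in ℚ[p]:
  −4p^5 + 36p^4 − 120p^3 − 4p^2 + 1524p − 2520 = (−(4/3)p + 8/3)(3p^4 − 21p^3 + 18p^2 + 84p − 120) + (−40p^3 + 60p^2 + 1140p − 2200)
  3p^4 − 21p^3 + 18p^2 + 84p − 120 = (−(3/40)p + 33/80)(−40p^3 + 60p^2 + 1140p − 2200) + ((315/4)p^2 − (2205/4)p + 1575/2)
  −40p^3 + 60p^2 + 1140p − 2200 = (−(32/63)p − 176/63)((315/4)p^2 − (2205/4)p + 1575/2) + (0)
Last nonzero remainder: (315/4)p^2 − (2205/4)p + 1575/2. Dividing through by 315/4 gives the monic gcd p^2 − 7p + 10.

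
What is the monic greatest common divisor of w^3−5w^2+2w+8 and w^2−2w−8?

Repeated division with remainder:
  w^3−5w^2+2w+8 = (w−3)(w^2−2w−8) + (4w−16)
  w^2−2w−8 = ((1/4)w+1/2)(4w−16) + (0)
Last nonzero remainder: 4w−16. Dividing through by 4 gives the monic gcd w−4.

w−4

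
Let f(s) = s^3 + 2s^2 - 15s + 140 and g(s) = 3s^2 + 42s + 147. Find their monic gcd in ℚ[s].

s + 7

By polynomial division,
  s^3 + 2s^2 - 15s + 140 = ((1/3)s - 4)(3s^2 + 42s + 147) + (104s + 728)
  3s^2 + 42s + 147 = ((3/104)s + 21/104)(104s + 728) + (0)
Last nonzero remainder: 104s + 728. Dividing through by 104 gives the monic gcd s + 7.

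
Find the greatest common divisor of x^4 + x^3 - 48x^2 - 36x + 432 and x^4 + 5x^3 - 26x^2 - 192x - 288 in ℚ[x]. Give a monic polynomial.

x^2 - 2x - 24

By polynomial division,
  x^4 + x^3 - 48x^2 - 36x + 432 = (x^4 + 5x^3 - 26x^2 - 192x - 288) + (-4x^3 - 22x^2 + 156x + 720)
  x^4 + 5x^3 - 26x^2 - 192x - 288 = (-(1/4)x + 1/8)(-4x^3 - 22x^2 + 156x + 720) + ((63/4)x^2 - (63/2)x - 378)
  -4x^3 - 22x^2 + 156x + 720 = (-(16/63)x - 40/21)((63/4)x^2 - (63/2)x - 378) + (0)
Last nonzero remainder: (63/4)x^2 - (63/2)x - 378. Dividing through by 63/4 gives the monic gcd x^2 - 2x - 24.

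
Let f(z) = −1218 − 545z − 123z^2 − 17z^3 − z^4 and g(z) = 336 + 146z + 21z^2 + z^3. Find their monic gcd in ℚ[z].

42 + 13z + z^2

Euclidean algorithm in ℚ[z]:
  −z^4 − 17z^3 − 123z^2 − 545z − 1218 = (−z + 4)(z^3 + 21z^2 + 146z + 336) + (−61z^2 − 793z − 2562)
  z^3 + 21z^2 + 146z + 336 = (−(1/61)z − 8/61)(−61z^2 − 793z − 2562) + (0)
Last nonzero remainder: −61z^2 − 793z − 2562. Dividing through by −61 gives the monic gcd z^2 + 13z + 42.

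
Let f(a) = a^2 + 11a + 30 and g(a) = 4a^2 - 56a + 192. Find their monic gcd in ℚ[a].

1

Apply the Euclidean algorithm:
  a^2 + 11a + 30 = (1/4)(4a^2 - 56a + 192) + (25a - 18)
  4a^2 - 56a + 192 = ((4/25)a - 1328/625)(25a - 18) + (96096/625)
  25a - 18 = ((15625/96096)a - 1875/16016)(96096/625) + (0)
The last nonzero remainder is the constant 96096/625, so the polynomials are coprime and gcd = 1.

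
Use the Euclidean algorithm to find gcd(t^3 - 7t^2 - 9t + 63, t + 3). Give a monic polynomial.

t + 3

By polynomial division,
  t^3 - 7t^2 - 9t + 63 = (t^2 - 10t + 21)(t + 3) + (0)
The last nonzero remainder t + 3 is already monic.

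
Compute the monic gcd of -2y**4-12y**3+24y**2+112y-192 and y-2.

y-2

Apply the Euclidean algorithm:
  -2y**4-12y**3+24y**2+112y-192 = (-2y**3-16y**2-8y+96)(y-2) + (0)
The last nonzero remainder y-2 is already monic.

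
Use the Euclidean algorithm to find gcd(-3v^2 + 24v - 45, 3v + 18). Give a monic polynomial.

1

Euclidean algorithm in ℚ[v]:
  -3v^2 + 24v - 45 = (-v + 14)(3v + 18) + (-297)
  3v + 18 = (-(1/99)v - 2/33)(-297) + (0)
The last nonzero remainder is the constant -297, so the polynomials are coprime and gcd = 1.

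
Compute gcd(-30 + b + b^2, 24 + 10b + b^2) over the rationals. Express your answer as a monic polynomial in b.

6 + b

Repeated division with remainder:
  b^2 + b - 30 = (b^2 + 10b + 24) + (-9b - 54)
  b^2 + 10b + 24 = (-(1/9)b - 4/9)(-9b - 54) + (0)
Last nonzero remainder: -9b - 54. Dividing through by -9 gives the monic gcd b + 6.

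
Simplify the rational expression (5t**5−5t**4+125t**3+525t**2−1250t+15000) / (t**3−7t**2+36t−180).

(5t**3−25t+500)/(t−6)

Repeated division with remainder:
  5t**5−5t**4+125t**3+525t**2−1250t+15000 = (5t**2+30t+155)(t**3−7t**2+36t−180) + (1430t**2−1430t+42900)
  t**3−7t**2+36t−180 = ((1/1430)t−3/715)(1430t**2−1430t+42900) + (0)
Last nonzero remainder: 1430t**2−1430t+42900. Dividing through by 1430 gives the monic gcd t**2−t+30.
Cancel t**2−t+30 from numerator and denominator to get the reduced form.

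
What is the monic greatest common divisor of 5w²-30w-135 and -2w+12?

1

By polynomial division,
  5w²-30w-135 = (-(5/2)w)(-2w+12) + (-135)
  -2w+12 = ((2/135)w-4/45)(-135) + (0)
The last nonzero remainder is the constant -135, so the polynomials are coprime and gcd = 1.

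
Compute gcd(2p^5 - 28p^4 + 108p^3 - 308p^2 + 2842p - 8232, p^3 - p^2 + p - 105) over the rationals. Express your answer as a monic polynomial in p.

Apply the Euclidean algorithm:
  2p^5 - 28p^4 + 108p^3 - 308p^2 + 2842p - 8232 = (2p^2 - 26p + 80)(p^3 - p^2 + p - 105) + (8p^2 + 32p + 168)
  p^3 - p^2 + p - 105 = ((1/8)p - 5/8)(8p^2 + 32p + 168) + (0)
Last nonzero remainder: 8p^2 + 32p + 168. Dividing through by 8 gives the monic gcd p^2 + 4p + 21.

p^2 + 4p + 21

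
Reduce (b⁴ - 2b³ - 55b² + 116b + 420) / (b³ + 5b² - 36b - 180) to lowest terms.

Repeated division with remainder:
  b⁴ - 2b³ - 55b² + 116b + 420 = (b - 7)(b³ + 5b² - 36b - 180) + (16b² + 44b - 840)
  b³ + 5b² - 36b - 180 = ((1/16)b + 9/64)(16b² + 44b - 840) + ((165/16)b - 495/8)
  16b² + 44b - 840 = ((256/165)b + 448/33)((165/16)b - 495/8) + (0)
Last nonzero remainder: (165/16)b - 495/8. Dividing through by 165/16 gives the monic gcd b - 6.
Cancel b - 6 from numerator and denominator to get the reduced form.

(b³ + 4b² - 31b - 70)/(b² + 11b + 30)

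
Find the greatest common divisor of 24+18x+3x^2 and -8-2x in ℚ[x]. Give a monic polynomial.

Euclidean algorithm in ℚ[x]:
  3x^2+18x+24 = (-(3/2)x-3)(-2x-8) + (0)
Last nonzero remainder: -2x-8. Dividing through by -2 gives the monic gcd x+4.

4+x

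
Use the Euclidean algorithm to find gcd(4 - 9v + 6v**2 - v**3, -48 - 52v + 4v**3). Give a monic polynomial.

Repeated division with remainder:
  -v**3 + 6v**2 - 9v + 4 = (-1/4)(4v**3 - 52v - 48) + (6v**2 - 22v - 8)
  4v**3 - 52v - 48 = ((2/3)v + 22/9)(6v**2 - 22v - 8) + ((64/9)v - 256/9)
  6v**2 - 22v - 8 = ((27/32)v + 9/32)((64/9)v - 256/9) + (0)
Last nonzero remainder: (64/9)v - 256/9. Dividing through by 64/9 gives the monic gcd v - 4.

-4 + v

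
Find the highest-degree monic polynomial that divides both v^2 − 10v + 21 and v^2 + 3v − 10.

Apply the Euclidean algorithm:
  v^2 − 10v + 21 = (v^2 + 3v − 10) + (−13v + 31)
  v^2 + 3v − 10 = (−(1/13)v − 70/169)(−13v + 31) + (480/169)
  −13v + 31 = (−(2197/480)v + 5239/480)(480/169) + (0)
The last nonzero remainder is the constant 480/169, so the polynomials are coprime and gcd = 1.

1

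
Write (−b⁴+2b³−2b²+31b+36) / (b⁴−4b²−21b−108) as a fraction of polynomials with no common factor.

(−b−1)/(b+3)

By polynomial division,
  −b⁴+2b³−2b²+31b+36 = (−1)(b⁴−4b²−21b−108) + (2b³−6b²+10b−72)
  b⁴−4b²−21b−108 = ((1/2)b+3/2)(2b³−6b²+10b−72) + (0)
Last nonzero remainder: 2b³−6b²+10b−72. Dividing through by 2 gives the monic gcd b³−3b²+5b−36.
Cancel b³−3b²+5b−36 from numerator and denominator to get the reduced form.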